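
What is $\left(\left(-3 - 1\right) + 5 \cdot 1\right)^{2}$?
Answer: $1$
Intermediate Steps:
$\left(\left(-3 - 1\right) + 5 \cdot 1\right)^{2} = \left(-4 + 5\right)^{2} = 1^{2} = 1$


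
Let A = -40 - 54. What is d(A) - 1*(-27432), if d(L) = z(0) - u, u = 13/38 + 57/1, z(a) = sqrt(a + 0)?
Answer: 1040237/38 ≈ 27375.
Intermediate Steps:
z(a) = sqrt(a)
u = 2179/38 (u = 13*(1/38) + 57*1 = 13/38 + 57 = 2179/38 ≈ 57.342)
A = -94
d(L) = -2179/38 (d(L) = sqrt(0) - 1*2179/38 = 0 - 2179/38 = -2179/38)
d(A) - 1*(-27432) = -2179/38 - 1*(-27432) = -2179/38 + 27432 = 1040237/38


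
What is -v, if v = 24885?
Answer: -24885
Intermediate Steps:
-v = -1*24885 = -24885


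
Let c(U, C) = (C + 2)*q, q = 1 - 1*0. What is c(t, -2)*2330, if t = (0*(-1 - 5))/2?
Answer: 0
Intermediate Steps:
t = 0 (t = (0*(-6))*(½) = 0*(½) = 0)
q = 1 (q = 1 + 0 = 1)
c(U, C) = 2 + C (c(U, C) = (C + 2)*1 = (2 + C)*1 = 2 + C)
c(t, -2)*2330 = (2 - 2)*2330 = 0*2330 = 0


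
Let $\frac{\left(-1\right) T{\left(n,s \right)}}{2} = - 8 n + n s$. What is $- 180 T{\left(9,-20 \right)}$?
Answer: $-90720$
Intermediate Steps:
$T{\left(n,s \right)} = 16 n - 2 n s$ ($T{\left(n,s \right)} = - 2 \left(- 8 n + n s\right) = 16 n - 2 n s$)
$- 180 T{\left(9,-20 \right)} = - 180 \cdot 2 \cdot 9 \left(8 - -20\right) = - 180 \cdot 2 \cdot 9 \left(8 + 20\right) = - 180 \cdot 2 \cdot 9 \cdot 28 = \left(-180\right) 504 = -90720$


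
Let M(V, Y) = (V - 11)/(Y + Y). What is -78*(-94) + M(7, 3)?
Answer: 21994/3 ≈ 7331.3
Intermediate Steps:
M(V, Y) = (-11 + V)/(2*Y) (M(V, Y) = (-11 + V)/((2*Y)) = (-11 + V)*(1/(2*Y)) = (-11 + V)/(2*Y))
-78*(-94) + M(7, 3) = -78*(-94) + (1/2)*(-11 + 7)/3 = 7332 + (1/2)*(1/3)*(-4) = 7332 - 2/3 = 21994/3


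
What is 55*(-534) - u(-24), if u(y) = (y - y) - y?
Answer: -29394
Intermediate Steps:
u(y) = -y (u(y) = 0 - y = -y)
55*(-534) - u(-24) = 55*(-534) - (-1)*(-24) = -29370 - 1*24 = -29370 - 24 = -29394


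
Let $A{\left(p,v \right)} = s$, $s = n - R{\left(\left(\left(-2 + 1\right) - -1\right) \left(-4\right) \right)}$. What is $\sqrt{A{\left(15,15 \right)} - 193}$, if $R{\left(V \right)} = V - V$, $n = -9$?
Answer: $i \sqrt{202} \approx 14.213 i$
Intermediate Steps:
$R{\left(V \right)} = 0$
$s = -9$ ($s = -9 - 0 = -9 + 0 = -9$)
$A{\left(p,v \right)} = -9$
$\sqrt{A{\left(15,15 \right)} - 193} = \sqrt{-9 - 193} = \sqrt{-202} = i \sqrt{202}$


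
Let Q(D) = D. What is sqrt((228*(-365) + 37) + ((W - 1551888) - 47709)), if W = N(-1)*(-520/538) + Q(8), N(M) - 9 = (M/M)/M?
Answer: 2*I*sqrt(30441906053)/269 ≈ 1297.2*I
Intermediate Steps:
N(M) = 9 + 1/M (N(M) = 9 + (M/M)/M = 9 + 1/M)
W = 72/269 (W = (9 + 1/(-1))*(-520/538) + 8 = (9 - 1)*(-520*1/538) + 8 = 8*(-260/269) + 8 = -2080/269 + 8 = 72/269 ≈ 0.26766)
sqrt((228*(-365) + 37) + ((W - 1551888) - 47709)) = sqrt((228*(-365) + 37) + ((72/269 - 1551888) - 47709)) = sqrt((-83220 + 37) + (-417457800/269 - 47709)) = sqrt(-83183 - 430291521/269) = sqrt(-452667748/269) = 2*I*sqrt(30441906053)/269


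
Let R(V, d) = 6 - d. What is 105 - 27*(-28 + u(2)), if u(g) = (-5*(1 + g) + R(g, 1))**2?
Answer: -1839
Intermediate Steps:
u(g) = 25*g**2 (u(g) = (-5*(1 + g) + (6 - 1*1))**2 = ((-5 - 5*g) + (6 - 1))**2 = ((-5 - 5*g) + 5)**2 = (-5*g)**2 = 25*g**2)
105 - 27*(-28 + u(2)) = 105 - 27*(-28 + 25*2**2) = 105 - 27*(-28 + 25*4) = 105 - 27*(-28 + 100) = 105 - 27*72 = 105 - 1*1944 = 105 - 1944 = -1839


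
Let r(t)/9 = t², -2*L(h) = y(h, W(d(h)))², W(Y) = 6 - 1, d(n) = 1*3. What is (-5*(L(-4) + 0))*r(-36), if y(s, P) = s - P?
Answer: 2361960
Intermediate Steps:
d(n) = 3
W(Y) = 5
L(h) = -(-5 + h)²/2 (L(h) = -(h - 1*5)²/2 = -(h - 5)²/2 = -(-5 + h)²/2)
r(t) = 9*t²
(-5*(L(-4) + 0))*r(-36) = (-5*(-(-5 - 4)²/2 + 0))*(9*(-36)²) = (-5*(-½*(-9)² + 0))*(9*1296) = -5*(-½*81 + 0)*11664 = -5*(-81/2 + 0)*11664 = -5*(-81/2)*11664 = (405/2)*11664 = 2361960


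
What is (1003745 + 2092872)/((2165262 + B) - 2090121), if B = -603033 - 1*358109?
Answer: -3096617/886001 ≈ -3.4950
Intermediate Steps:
B = -961142 (B = -603033 - 358109 = -961142)
(1003745 + 2092872)/((2165262 + B) - 2090121) = (1003745 + 2092872)/((2165262 - 961142) - 2090121) = 3096617/(1204120 - 2090121) = 3096617/(-886001) = 3096617*(-1/886001) = -3096617/886001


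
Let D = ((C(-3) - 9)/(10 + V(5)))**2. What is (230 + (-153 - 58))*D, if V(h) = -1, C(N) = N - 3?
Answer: 475/9 ≈ 52.778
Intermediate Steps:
C(N) = -3 + N
D = 25/9 (D = (((-3 - 3) - 9)/(10 - 1))**2 = ((-6 - 9)/9)**2 = (-15*1/9)**2 = (-5/3)**2 = 25/9 ≈ 2.7778)
(230 + (-153 - 58))*D = (230 + (-153 - 58))*(25/9) = (230 - 211)*(25/9) = 19*(25/9) = 475/9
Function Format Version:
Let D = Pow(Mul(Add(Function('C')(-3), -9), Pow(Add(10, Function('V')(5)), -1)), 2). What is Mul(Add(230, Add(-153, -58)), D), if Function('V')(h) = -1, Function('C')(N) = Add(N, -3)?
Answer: Rational(475, 9) ≈ 52.778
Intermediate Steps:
Function('C')(N) = Add(-3, N)
D = Rational(25, 9) (D = Pow(Mul(Add(Add(-3, -3), -9), Pow(Add(10, -1), -1)), 2) = Pow(Mul(Add(-6, -9), Pow(9, -1)), 2) = Pow(Mul(-15, Rational(1, 9)), 2) = Pow(Rational(-5, 3), 2) = Rational(25, 9) ≈ 2.7778)
Mul(Add(230, Add(-153, -58)), D) = Mul(Add(230, Add(-153, -58)), Rational(25, 9)) = Mul(Add(230, -211), Rational(25, 9)) = Mul(19, Rational(25, 9)) = Rational(475, 9)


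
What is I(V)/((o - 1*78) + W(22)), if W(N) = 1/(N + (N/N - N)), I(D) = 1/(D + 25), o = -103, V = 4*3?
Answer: -1/6660 ≈ -0.00015015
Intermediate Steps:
V = 12
I(D) = 1/(25 + D)
W(N) = 1 (W(N) = 1/(N + (1 - N)) = 1/1 = 1)
I(V)/((o - 1*78) + W(22)) = 1/((25 + 12)*((-103 - 1*78) + 1)) = 1/(37*((-103 - 78) + 1)) = 1/(37*(-181 + 1)) = (1/37)/(-180) = (1/37)*(-1/180) = -1/6660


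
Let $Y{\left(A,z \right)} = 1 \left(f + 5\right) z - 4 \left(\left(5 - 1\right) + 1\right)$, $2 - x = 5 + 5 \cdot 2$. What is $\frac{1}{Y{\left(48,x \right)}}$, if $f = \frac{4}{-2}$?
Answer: $- \frac{1}{59} \approx -0.016949$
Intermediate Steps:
$f = -2$ ($f = 4 \left(- \frac{1}{2}\right) = -2$)
$x = -13$ ($x = 2 - \left(5 + 5 \cdot 2\right) = 2 - \left(5 + 10\right) = 2 - 15 = -13$)
$Y{\left(A,z \right)} = -20 + 3 z$ ($Y{\left(A,z \right)} = 1 \left(-2 + 5\right) z - 4 \left(\left(5 - 1\right) + 1\right) = 1 \cdot 3 z - 4 \left(4 + 1\right) = 3 z - 20 = -20 + 3 z$)
$\frac{1}{Y{\left(48,x \right)}} = \frac{1}{-20 + 3 \left(-13\right)} = \frac{1}{-20 - 39} = \frac{1}{-59} = - \frac{1}{59}$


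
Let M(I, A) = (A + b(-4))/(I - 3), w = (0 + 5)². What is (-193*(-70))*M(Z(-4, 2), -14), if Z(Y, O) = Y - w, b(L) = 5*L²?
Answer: -222915/8 ≈ -27864.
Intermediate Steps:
w = 25 (w = 5² = 25)
Z(Y, O) = -25 + Y (Z(Y, O) = Y - 1*25 = Y - 25 = -25 + Y)
M(I, A) = (80 + A)/(-3 + I) (M(I, A) = (A + 5*(-4)²)/(I - 3) = (A + 5*16)/(-3 + I) = (A + 80)/(-3 + I) = (80 + A)/(-3 + I))
(-193*(-70))*M(Z(-4, 2), -14) = (-193*(-70))*((80 - 14)/(-3 + (-25 - 4))) = 13510*(66/(-3 - 29)) = 13510*(66/(-32)) = 13510*(-1/32*66) = 13510*(-33/16) = -222915/8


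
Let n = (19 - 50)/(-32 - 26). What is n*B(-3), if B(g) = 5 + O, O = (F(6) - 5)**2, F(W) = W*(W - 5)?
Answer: 93/29 ≈ 3.2069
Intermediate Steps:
n = 31/58 (n = -31/(-58) = -31*(-1/58) = 31/58 ≈ 0.53448)
F(W) = W*(-5 + W)
O = 1 (O = (6*(-5 + 6) - 5)**2 = (6*1 - 5)**2 = (6 - 5)**2 = 1**2 = 1)
B(g) = 6 (B(g) = 5 + 1 = 6)
n*B(-3) = (31/58)*6 = 93/29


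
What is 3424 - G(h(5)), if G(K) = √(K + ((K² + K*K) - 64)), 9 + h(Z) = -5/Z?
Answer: 3424 - 3*√14 ≈ 3412.8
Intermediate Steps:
h(Z) = -9 - 5/Z
G(K) = √(-64 + K + 2*K²) (G(K) = √(K + ((K² + K²) - 64)) = √(K + (2*K² - 64)) = √(K + (-64 + 2*K²)) = √(-64 + K + 2*K²))
3424 - G(h(5)) = 3424 - √(-64 + (-9 - 5/5) + 2*(-9 - 5/5)²) = 3424 - √(-64 + (-9 - 5*⅕) + 2*(-9 - 5*⅕)²) = 3424 - √(-64 + (-9 - 1) + 2*(-9 - 1)²) = 3424 - √(-64 - 10 + 2*(-10)²) = 3424 - √(-64 - 10 + 2*100) = 3424 - √(-64 - 10 + 200) = 3424 - √126 = 3424 - 3*√14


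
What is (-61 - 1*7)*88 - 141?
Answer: -6125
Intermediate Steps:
(-61 - 1*7)*88 - 141 = (-61 - 7)*88 - 141 = -68*88 - 141 = -5984 - 141 = -6125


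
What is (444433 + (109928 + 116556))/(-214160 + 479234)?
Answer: 223639/88358 ≈ 2.5311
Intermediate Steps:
(444433 + (109928 + 116556))/(-214160 + 479234) = (444433 + 226484)/265074 = 670917*(1/265074) = 223639/88358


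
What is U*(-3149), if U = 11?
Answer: -34639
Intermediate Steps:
U*(-3149) = 11*(-3149) = -34639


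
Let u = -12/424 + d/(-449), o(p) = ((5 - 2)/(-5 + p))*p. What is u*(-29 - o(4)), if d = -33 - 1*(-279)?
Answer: 466191/47594 ≈ 9.7952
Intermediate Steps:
d = 246 (d = -33 + 279 = 246)
o(p) = 3*p/(-5 + p) (o(p) = (3/(-5 + p))*p = 3*p/(-5 + p))
u = -27423/47594 (u = -12/424 + 246/(-449) = -12*1/424 + 246*(-1/449) = -3/106 - 246/449 = -27423/47594 ≈ -0.57619)
u*(-29 - o(4)) = -27423*(-29 - 3*4/(-5 + 4))/47594 = -27423*(-29 - 3*4/(-1))/47594 = -27423*(-29 - 3*4*(-1))/47594 = -27423*(-29 - 1*(-12))/47594 = -27423*(-29 + 12)/47594 = -27423/47594*(-17) = 466191/47594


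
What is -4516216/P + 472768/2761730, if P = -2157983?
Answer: 75802216408/33481833655 ≈ 2.2640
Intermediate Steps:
-4516216/P + 472768/2761730 = -4516216/(-2157983) + 472768/2761730 = -4516216*(-1/2157983) + 472768*(1/2761730) = 50744/24247 + 236384/1380865 = 75802216408/33481833655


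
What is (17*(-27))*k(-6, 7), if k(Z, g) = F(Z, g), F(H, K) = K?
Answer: -3213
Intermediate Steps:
k(Z, g) = g
(17*(-27))*k(-6, 7) = (17*(-27))*7 = -459*7 = -3213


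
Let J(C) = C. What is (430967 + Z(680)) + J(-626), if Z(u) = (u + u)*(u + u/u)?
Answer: 1356501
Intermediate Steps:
Z(u) = 2*u*(1 + u) (Z(u) = (2*u)*(u + 1) = (2*u)*(1 + u) = 2*u*(1 + u))
(430967 + Z(680)) + J(-626) = (430967 + 2*680*(1 + 680)) - 626 = (430967 + 2*680*681) - 626 = (430967 + 926160) - 626 = 1357127 - 626 = 1356501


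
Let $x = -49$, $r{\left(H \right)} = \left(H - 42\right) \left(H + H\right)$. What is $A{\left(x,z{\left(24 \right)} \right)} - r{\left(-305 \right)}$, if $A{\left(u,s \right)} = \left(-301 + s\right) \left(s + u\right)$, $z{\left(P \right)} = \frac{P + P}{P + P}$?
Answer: $-197270$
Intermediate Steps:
$z{\left(P \right)} = 1$ ($z{\left(P \right)} = \frac{2 P}{2 P} = 2 P \frac{1}{2 P} = 1$)
$r{\left(H \right)} = 2 H \left(-42 + H\right)$ ($r{\left(H \right)} = \left(-42 + H\right) 2 H = 2 H \left(-42 + H\right)$)
$A{\left(x,z{\left(24 \right)} \right)} - r{\left(-305 \right)} = \left(1^{2} - 301 - -14749 + 1 \left(-49\right)\right) - 2 \left(-305\right) \left(-42 - 305\right) = \left(1 - 301 + 14749 - 49\right) - 2 \left(-305\right) \left(-347\right) = 14400 - 211670 = -197270$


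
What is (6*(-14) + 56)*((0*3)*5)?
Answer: 0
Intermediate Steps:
(6*(-14) + 56)*((0*3)*5) = (-84 + 56)*(0*5) = -28*0 = 0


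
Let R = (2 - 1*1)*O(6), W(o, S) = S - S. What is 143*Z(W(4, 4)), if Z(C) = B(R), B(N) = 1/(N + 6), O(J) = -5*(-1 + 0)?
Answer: 13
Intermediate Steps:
W(o, S) = 0
O(J) = 5 (O(J) = -5*(-1) = 5)
R = 5 (R = (2 - 1*1)*5 = (2 - 1)*5 = 1*5 = 5)
B(N) = 1/(6 + N)
Z(C) = 1/11 (Z(C) = 1/(6 + 5) = 1/11)
143*Z(W(4, 4)) = 143*(1/11) = 13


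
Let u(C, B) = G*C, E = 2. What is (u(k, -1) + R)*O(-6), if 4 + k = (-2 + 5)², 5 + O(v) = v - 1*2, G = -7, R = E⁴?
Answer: 247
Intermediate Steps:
R = 16 (R = 2⁴ = 16)
O(v) = -7 + v (O(v) = -5 + (v - 1*2) = -5 + (v - 2) = -5 + (-2 + v) = -7 + v)
k = 5 (k = -4 + (-2 + 5)² = -4 + 3² = -4 + 9 = 5)
u(C, B) = -7*C
(u(k, -1) + R)*O(-6) = (-7*5 + 16)*(-7 - 6) = (-35 + 16)*(-13) = -19*(-13) = 247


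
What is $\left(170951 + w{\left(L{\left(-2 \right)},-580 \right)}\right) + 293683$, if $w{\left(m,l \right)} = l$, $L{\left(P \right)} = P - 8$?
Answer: $464054$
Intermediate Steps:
$L{\left(P \right)} = -8 + P$ ($L{\left(P \right)} = P - 8 = -8 + P$)
$\left(170951 + w{\left(L{\left(-2 \right)},-580 \right)}\right) + 293683 = \left(170951 - 580\right) + 293683 = 170371 + 293683 = 464054$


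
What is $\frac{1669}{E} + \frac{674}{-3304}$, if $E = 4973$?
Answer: $\frac{1081287}{8215396} \approx 0.13162$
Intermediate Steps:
$\frac{1669}{E} + \frac{674}{-3304} = \frac{1669}{4973} + \frac{674}{-3304} = 1669 \cdot \frac{1}{4973} + 674 \left(- \frac{1}{3304}\right) = \frac{1669}{4973} - \frac{337}{1652} = \frac{1081287}{8215396}$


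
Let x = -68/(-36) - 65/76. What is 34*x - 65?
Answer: -10211/342 ≈ -29.857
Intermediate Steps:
x = 707/684 (x = -68*(-1/36) - 65*1/76 = 17/9 - 65/76 = 707/684 ≈ 1.0336)
34*x - 65 = 34*(707/684) - 65 = 12019/342 - 65 = -10211/342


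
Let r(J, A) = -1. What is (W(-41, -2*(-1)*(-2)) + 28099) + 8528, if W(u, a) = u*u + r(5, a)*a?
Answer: 38312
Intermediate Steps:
W(u, a) = u² - a (W(u, a) = u*u - a = u² - a)
(W(-41, -2*(-1)*(-2)) + 28099) + 8528 = (((-41)² - (-2*(-1))*(-2)) + 28099) + 8528 = ((1681 - 2*(-2)) + 28099) + 8528 = ((1681 - 1*(-4)) + 28099) + 8528 = ((1681 + 4) + 28099) + 8528 = (1685 + 28099) + 8528 = 29784 + 8528 = 38312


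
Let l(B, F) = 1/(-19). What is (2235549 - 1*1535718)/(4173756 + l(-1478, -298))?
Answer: 13296789/79301363 ≈ 0.16767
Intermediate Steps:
l(B, F) = -1/19
(2235549 - 1*1535718)/(4173756 + l(-1478, -298)) = (2235549 - 1*1535718)/(4173756 - 1/19) = (2235549 - 1535718)/(79301363/19) = 699831*(19/79301363) = 13296789/79301363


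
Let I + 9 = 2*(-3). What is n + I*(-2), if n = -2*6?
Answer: 18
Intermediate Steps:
I = -15 (I = -9 + 2*(-3) = -9 - 6 = -15)
n = -12
n + I*(-2) = -12 - 15*(-2) = -12 + 30 = 18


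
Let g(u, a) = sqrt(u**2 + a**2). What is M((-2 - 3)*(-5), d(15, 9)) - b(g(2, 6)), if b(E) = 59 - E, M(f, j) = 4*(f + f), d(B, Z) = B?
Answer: 141 + 2*sqrt(10) ≈ 147.32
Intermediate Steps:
g(u, a) = sqrt(a**2 + u**2)
M(f, j) = 8*f (M(f, j) = 4*(2*f) = 8*f)
M((-2 - 3)*(-5), d(15, 9)) - b(g(2, 6)) = 8*((-2 - 3)*(-5)) - (59 - sqrt(6**2 + 2**2)) = 8*(-5*(-5)) - (59 - sqrt(36 + 4)) = 8*25 - (59 - sqrt(40)) = 200 - (59 - 2*sqrt(10)) = 200 + (-59 + 2*sqrt(10)) = 141 + 2*sqrt(10)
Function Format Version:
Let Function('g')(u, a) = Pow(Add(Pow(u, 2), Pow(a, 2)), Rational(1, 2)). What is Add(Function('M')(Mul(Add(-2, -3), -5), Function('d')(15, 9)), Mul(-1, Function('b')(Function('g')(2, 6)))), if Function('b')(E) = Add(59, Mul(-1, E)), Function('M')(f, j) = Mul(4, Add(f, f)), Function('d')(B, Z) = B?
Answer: Add(141, Mul(2, Pow(10, Rational(1, 2)))) ≈ 147.32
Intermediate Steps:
Function('g')(u, a) = Pow(Add(Pow(a, 2), Pow(u, 2)), Rational(1, 2))
Function('M')(f, j) = Mul(8, f) (Function('M')(f, j) = Mul(4, Mul(2, f)) = Mul(8, f))
Add(Function('M')(Mul(Add(-2, -3), -5), Function('d')(15, 9)), Mul(-1, Function('b')(Function('g')(2, 6)))) = Add(Mul(8, Mul(Add(-2, -3), -5)), Mul(-1, Add(59, Mul(-1, Pow(Add(Pow(6, 2), Pow(2, 2)), Rational(1, 2)))))) = Add(Mul(8, Mul(-5, -5)), Mul(-1, Add(59, Mul(-1, Pow(Add(36, 4), Rational(1, 2)))))) = Add(Mul(8, 25), Mul(-1, Add(59, Mul(-1, Pow(40, Rational(1, 2)))))) = Add(200, Mul(-1, Add(59, Mul(-1, Mul(2, Pow(10, Rational(1, 2))))))) = Add(200, Mul(-1, Add(59, Mul(-2, Pow(10, Rational(1, 2)))))) = Add(200, Add(-59, Mul(2, Pow(10, Rational(1, 2))))) = Add(141, Mul(2, Pow(10, Rational(1, 2))))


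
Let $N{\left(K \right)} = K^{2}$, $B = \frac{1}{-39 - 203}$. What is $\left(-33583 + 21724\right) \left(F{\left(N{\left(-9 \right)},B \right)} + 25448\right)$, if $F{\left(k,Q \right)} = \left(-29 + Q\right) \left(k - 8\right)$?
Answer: $- \frac{66956257911}{242} \approx -2.7668 \cdot 10^{8}$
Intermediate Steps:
$B = - \frac{1}{242}$ ($B = \frac{1}{-242} = - \frac{1}{242} \approx -0.0041322$)
$F{\left(k,Q \right)} = \left(-29 + Q\right) \left(-8 + k\right)$
$\left(-33583 + 21724\right) \left(F{\left(N{\left(-9 \right)},B \right)} + 25448\right) = \left(-33583 + 21724\right) \left(\left(232 - 29 \left(-9\right)^{2} - - \frac{4}{121} - \frac{\left(-9\right)^{2}}{242}\right) + 25448\right) = - 11859 \left(\left(232 - 2349 + \frac{4}{121} - \frac{81}{242}\right) + 25448\right) = - 11859 \left(- \frac{512387}{242} + 25448\right) = \left(-11859\right) \frac{5646029}{242} = - \frac{66956257911}{242}$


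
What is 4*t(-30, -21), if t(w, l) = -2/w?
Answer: 4/15 ≈ 0.26667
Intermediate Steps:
4*t(-30, -21) = 4*(-2/(-30)) = 4*(-2*(-1/30)) = 4*(1/15) = 4/15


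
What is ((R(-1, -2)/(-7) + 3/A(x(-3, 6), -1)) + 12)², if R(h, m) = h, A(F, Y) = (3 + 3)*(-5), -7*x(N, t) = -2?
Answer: 710649/4900 ≈ 145.03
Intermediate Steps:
x(N, t) = 2/7 (x(N, t) = -⅐*(-2) = 2/7)
A(F, Y) = -30 (A(F, Y) = 6*(-5) = -30)
((R(-1, -2)/(-7) + 3/A(x(-3, 6), -1)) + 12)² = ((-1/(-7) + 3/(-30)) + 12)² = ((-1*(-⅐) + 3*(-1/30)) + 12)² = ((⅐ - ⅒) + 12)² = (3/70 + 12)² = (843/70)² = 710649/4900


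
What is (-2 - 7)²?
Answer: 81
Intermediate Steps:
(-2 - 7)² = (-9)² = 81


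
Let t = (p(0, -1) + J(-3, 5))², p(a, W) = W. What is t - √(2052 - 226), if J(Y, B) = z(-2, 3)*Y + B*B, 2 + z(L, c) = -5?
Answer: 2025 - √1826 ≈ 1982.3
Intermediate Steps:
z(L, c) = -7 (z(L, c) = -2 - 5 = -7)
J(Y, B) = B² - 7*Y (J(Y, B) = -7*Y + B*B = -7*Y + B² = B² - 7*Y)
t = 2025 (t = (-1 + (5² - 7*(-3)))² = (-1 + (25 + 21))² = (-1 + 46)² = 45² = 2025)
t - √(2052 - 226) = 2025 - √(2052 - 226) = 2025 - √1826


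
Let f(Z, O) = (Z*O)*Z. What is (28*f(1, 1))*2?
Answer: 56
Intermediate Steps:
f(Z, O) = O*Z² (f(Z, O) = (O*Z)*Z = O*Z²)
(28*f(1, 1))*2 = (28*(1*1²))*2 = (28*(1*1))*2 = (28*1)*2 = 28*2 = 56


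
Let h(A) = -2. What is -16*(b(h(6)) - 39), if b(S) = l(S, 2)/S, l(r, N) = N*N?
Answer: 656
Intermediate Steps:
l(r, N) = N²
b(S) = 4/S (b(S) = 2²/S = 4/S)
-16*(b(h(6)) - 39) = -16*(4/(-2) - 39) = -16*(4*(-½) - 39) = -16*(-2 - 39) = -16*(-41) = 656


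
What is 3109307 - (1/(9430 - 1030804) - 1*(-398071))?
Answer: 2769185958265/1021374 ≈ 2.7112e+6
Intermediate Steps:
3109307 - (1/(9430 - 1030804) - 1*(-398071)) = 3109307 - (1/(-1021374) + 398071) = 3109307 - (-1/1021374 + 398071) = 3109307 - 1*406579369553/1021374 = 3109307 - 406579369553/1021374 = 2769185958265/1021374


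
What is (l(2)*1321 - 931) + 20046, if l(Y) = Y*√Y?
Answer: 19115 + 2642*√2 ≈ 22851.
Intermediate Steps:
l(Y) = Y^(3/2)
(l(2)*1321 - 931) + 20046 = (2^(3/2)*1321 - 931) + 20046 = ((2*√2)*1321 - 931) + 20046 = (2642*√2 - 931) + 20046 = (-931 + 2642*√2) + 20046 = 19115 + 2642*√2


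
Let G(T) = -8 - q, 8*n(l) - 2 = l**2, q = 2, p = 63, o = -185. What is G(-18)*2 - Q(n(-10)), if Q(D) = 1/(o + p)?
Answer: -2439/122 ≈ -19.992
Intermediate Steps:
n(l) = 1/4 + l**2/8
Q(D) = -1/122 (Q(D) = 1/(-185 + 63) = 1/(-122) = -1/122)
G(T) = -10 (G(T) = -8 - 1*2 = -8 - 2 = -10)
G(-18)*2 - Q(n(-10)) = -10*2 - 1*(-1/122) = -20 + 1/122 = -2439/122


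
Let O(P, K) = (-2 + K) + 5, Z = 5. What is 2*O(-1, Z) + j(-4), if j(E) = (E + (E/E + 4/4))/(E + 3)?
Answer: 18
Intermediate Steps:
j(E) = (2 + E)/(3 + E) (j(E) = (E + (1 + 4*(¼)))/(3 + E) = (E + (1 + 1))/(3 + E) = (E + 2)/(3 + E) = (2 + E)/(3 + E))
O(P, K) = 3 + K
2*O(-1, Z) + j(-4) = 2*(3 + 5) + (2 - 4)/(3 - 4) = 2*8 - 2/(-1) = 16 - 1*(-2) = 16 + 2 = 18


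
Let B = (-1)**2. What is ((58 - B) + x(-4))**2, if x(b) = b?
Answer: 2809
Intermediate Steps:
B = 1
((58 - B) + x(-4))**2 = ((58 - 1*1) - 4)**2 = ((58 - 1) - 4)**2 = (57 - 4)**2 = 53**2 = 2809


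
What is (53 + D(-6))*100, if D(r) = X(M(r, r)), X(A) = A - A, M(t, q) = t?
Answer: 5300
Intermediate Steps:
X(A) = 0
D(r) = 0
(53 + D(-6))*100 = (53 + 0)*100 = 53*100 = 5300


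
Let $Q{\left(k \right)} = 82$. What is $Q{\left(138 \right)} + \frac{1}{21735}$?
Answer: $\frac{1782271}{21735} \approx 82.0$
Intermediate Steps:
$Q{\left(138 \right)} + \frac{1}{21735} = 82 + \frac{1}{21735} = \frac{1782271}{21735}$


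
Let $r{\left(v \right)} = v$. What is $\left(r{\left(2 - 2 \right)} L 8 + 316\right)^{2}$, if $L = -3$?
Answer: $99856$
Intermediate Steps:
$\left(r{\left(2 - 2 \right)} L 8 + 316\right)^{2} = \left(\left(2 - 2\right) \left(-3\right) 8 + 316\right)^{2} = \left(0 \left(-3\right) 8 + 316\right)^{2} = \left(0 \cdot 8 + 316\right)^{2} = \left(0 + 316\right)^{2} = 316^{2} = 99856$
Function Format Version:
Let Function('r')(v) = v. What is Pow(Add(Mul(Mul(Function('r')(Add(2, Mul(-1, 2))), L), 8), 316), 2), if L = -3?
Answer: 99856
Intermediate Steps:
Pow(Add(Mul(Mul(Function('r')(Add(2, Mul(-1, 2))), L), 8), 316), 2) = Pow(Add(Mul(Mul(Add(2, Mul(-1, 2)), -3), 8), 316), 2) = Pow(Add(Mul(Mul(Add(2, -2), -3), 8), 316), 2) = Pow(Add(Mul(Mul(0, -3), 8), 316), 2) = Pow(Add(Mul(0, 8), 316), 2) = Pow(Add(0, 316), 2) = Pow(316, 2) = 99856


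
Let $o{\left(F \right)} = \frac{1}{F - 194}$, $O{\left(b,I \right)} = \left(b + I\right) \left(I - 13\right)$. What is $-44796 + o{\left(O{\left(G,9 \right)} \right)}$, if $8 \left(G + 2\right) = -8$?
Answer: $- \frac{9765529}{218} \approx -44796.0$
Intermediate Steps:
$G = -3$ ($G = -2 + \frac{1}{8} \left(-8\right) = -2 - 1 = -3$)
$O{\left(b,I \right)} = \left(-13 + I\right) \left(I + b\right)$ ($O{\left(b,I \right)} = \left(I + b\right) \left(-13 + I\right) = \left(-13 + I\right) \left(I + b\right)$)
$o{\left(F \right)} = \frac{1}{-194 + F}$
$-44796 + o{\left(O{\left(G,9 \right)} \right)} = -44796 + \frac{1}{-194 + \left(9^{2} - 117 - -39 + 9 \left(-3\right)\right)} = -44796 + \frac{1}{-194 + \left(81 - 117 + 39 - 27\right)} = -44796 + \frac{1}{-194 - 24} = -44796 + \frac{1}{-218} = -44796 - \frac{1}{218} = - \frac{9765529}{218}$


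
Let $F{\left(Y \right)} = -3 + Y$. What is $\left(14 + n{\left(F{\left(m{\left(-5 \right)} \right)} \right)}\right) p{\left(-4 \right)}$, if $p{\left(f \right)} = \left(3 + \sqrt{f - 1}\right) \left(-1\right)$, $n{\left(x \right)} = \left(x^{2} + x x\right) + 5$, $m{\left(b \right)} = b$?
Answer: $-441 - 147 i \sqrt{5} \approx -441.0 - 328.7 i$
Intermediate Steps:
$n{\left(x \right)} = 5 + 2 x^{2}$ ($n{\left(x \right)} = \left(x^{2} + x^{2}\right) + 5 = 2 x^{2} + 5 = 5 + 2 x^{2}$)
$p{\left(f \right)} = -3 - \sqrt{-1 + f}$ ($p{\left(f \right)} = \left(3 + \sqrt{-1 + f}\right) \left(-1\right) = -3 - \sqrt{-1 + f}$)
$\left(14 + n{\left(F{\left(m{\left(-5 \right)} \right)} \right)}\right) p{\left(-4 \right)} = \left(14 + \left(5 + 2 \left(-3 - 5\right)^{2}\right)\right) \left(-3 - \sqrt{-1 - 4}\right) = \left(14 + \left(5 + 2 \left(-8\right)^{2}\right)\right) \left(-3 - \sqrt{-5}\right) = \left(14 + \left(5 + 2 \cdot 64\right)\right) \left(-3 - i \sqrt{5}\right) = \left(14 + \left(5 + 128\right)\right) \left(-3 - i \sqrt{5}\right) = \left(14 + 133\right) \left(-3 - i \sqrt{5}\right) = 147 \left(-3 - i \sqrt{5}\right) = -441 - 147 i \sqrt{5}$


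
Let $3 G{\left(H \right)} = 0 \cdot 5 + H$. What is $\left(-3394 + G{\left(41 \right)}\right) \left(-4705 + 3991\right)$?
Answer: $2413558$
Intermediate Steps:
$G{\left(H \right)} = \frac{H}{3}$ ($G{\left(H \right)} = \frac{0 \cdot 5 + H}{3} = \frac{0 + H}{3} = \frac{H}{3}$)
$\left(-3394 + G{\left(41 \right)}\right) \left(-4705 + 3991\right) = \left(-3394 + \frac{1}{3} \cdot 41\right) \left(-4705 + 3991\right) = \left(-3394 + \frac{41}{3}\right) \left(-714\right) = \left(- \frac{10141}{3}\right) \left(-714\right) = 2413558$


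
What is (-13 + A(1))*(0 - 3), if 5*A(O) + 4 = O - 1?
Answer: 207/5 ≈ 41.400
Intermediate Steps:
A(O) = -1 + O/5 (A(O) = -⅘ + (O - 1)/5 = -⅘ + (-1 + O)/5 = -⅘ + (-⅕ + O/5) = -1 + O/5)
(-13 + A(1))*(0 - 3) = (-13 + (-1 + (⅕)*1))*(0 - 3) = (-13 + (-1 + ⅕))*(-3) = (-13 - ⅘)*(-3) = -69/5*(-3) = 207/5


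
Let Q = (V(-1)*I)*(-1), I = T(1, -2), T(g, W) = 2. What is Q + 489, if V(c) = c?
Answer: 491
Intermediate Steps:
I = 2
Q = 2 (Q = -1*2*(-1) = -2*(-1) = 2)
Q + 489 = 2 + 489 = 491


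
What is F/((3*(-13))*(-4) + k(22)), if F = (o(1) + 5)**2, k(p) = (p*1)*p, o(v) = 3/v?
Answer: 1/10 ≈ 0.10000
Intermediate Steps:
k(p) = p**2 (k(p) = p*p = p**2)
F = 64 (F = (3/1 + 5)**2 = (3*1 + 5)**2 = (3 + 5)**2 = 8**2 = 64)
F/((3*(-13))*(-4) + k(22)) = 64/((3*(-13))*(-4) + 22**2) = 64/(-39*(-4) + 484) = 64/(156 + 484) = 64/640 = (1/640)*64 = 1/10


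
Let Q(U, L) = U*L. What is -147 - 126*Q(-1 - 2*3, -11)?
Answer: -9849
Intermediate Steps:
Q(U, L) = L*U
-147 - 126*Q(-1 - 2*3, -11) = -147 - (-1386)*(-1 - 2*3) = -147 - (-1386)*(-1 - 6) = -147 - (-1386)*(-7) = -147 - 126*77 = -147 - 9702 = -9849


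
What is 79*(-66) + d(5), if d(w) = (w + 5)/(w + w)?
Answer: -5213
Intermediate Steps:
d(w) = (5 + w)/(2*w) (d(w) = (5 + w)/((2*w)) = (5 + w)*(1/(2*w)) = (5 + w)/(2*w))
79*(-66) + d(5) = 79*(-66) + (½)*(5 + 5)/5 = -5214 + (½)*(⅕)*10 = -5214 + 1 = -5213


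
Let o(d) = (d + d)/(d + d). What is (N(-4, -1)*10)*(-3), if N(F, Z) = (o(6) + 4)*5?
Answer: -750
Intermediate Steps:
o(d) = 1 (o(d) = (2*d)/((2*d)) = (2*d)*(1/(2*d)) = 1)
N(F, Z) = 25 (N(F, Z) = (1 + 4)*5 = 5*5 = 25)
(N(-4, -1)*10)*(-3) = (25*10)*(-3) = 250*(-3) = -750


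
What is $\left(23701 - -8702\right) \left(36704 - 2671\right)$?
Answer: $1102771299$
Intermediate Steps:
$\left(23701 - -8702\right) \left(36704 - 2671\right) = \left(23701 + 8702\right) 34033 = 32403 \cdot 34033 = 1102771299$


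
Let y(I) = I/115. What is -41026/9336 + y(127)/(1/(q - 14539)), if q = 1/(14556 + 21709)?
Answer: -312662381394899/19467777300 ≈ -16061.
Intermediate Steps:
y(I) = I/115 (y(I) = I*(1/115) = I/115)
q = 1/36265 ≈ 2.7575e-5
-41026/9336 + y(127)/(1/(q - 14539)) = -41026/9336 + ((1/115)*127)/(1/(1/36265 - 14539)) = -41026*1/9336 + 127/(115*(1/(-527256834/36265))) = -20513/4668 + 127/(115*(-36265/527256834)) = -20513/4668 + (127/115)*(-527256834/36265) = -20513/4668 - 66961617918/4170475 = -312662381394899/19467777300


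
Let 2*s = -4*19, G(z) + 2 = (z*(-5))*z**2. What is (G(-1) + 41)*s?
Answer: -1672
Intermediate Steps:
G(z) = -2 - 5*z**3 (G(z) = -2 + (z*(-5))*z**2 = -2 + (-5*z)*z**2 = -2 - 5*z**3)
s = -38 (s = (-4*19)/2 = (1/2)*(-76) = -38)
(G(-1) + 41)*s = ((-2 - 5*(-1)**3) + 41)*(-38) = ((-2 - 5*(-1)) + 41)*(-38) = ((-2 + 5) + 41)*(-38) = (3 + 41)*(-38) = 44*(-38) = -1672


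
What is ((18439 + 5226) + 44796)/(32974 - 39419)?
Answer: -68461/6445 ≈ -10.622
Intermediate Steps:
((18439 + 5226) + 44796)/(32974 - 39419) = (23665 + 44796)/(-6445) = 68461*(-1/6445) = -68461/6445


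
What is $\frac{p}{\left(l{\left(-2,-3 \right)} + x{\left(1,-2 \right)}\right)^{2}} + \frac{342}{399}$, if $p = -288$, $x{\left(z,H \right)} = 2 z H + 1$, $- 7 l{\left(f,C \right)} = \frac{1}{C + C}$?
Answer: $- \frac{3462474}{109375} \approx -31.657$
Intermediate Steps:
$l{\left(f,C \right)} = - \frac{1}{14 C}$ ($l{\left(f,C \right)} = - \frac{1}{7 \left(C + C\right)} = - \frac{1}{7 \cdot 2 C} = - \frac{\frac{1}{2} \frac{1}{C}}{7} = - \frac{1}{14 C}$)
$x{\left(z,H \right)} = 1 + 2 H z$ ($x{\left(z,H \right)} = 2 H z + 1 = 1 + 2 H z$)
$\frac{p}{\left(l{\left(-2,-3 \right)} + x{\left(1,-2 \right)}\right)^{2}} + \frac{342}{399} = - \frac{288}{\left(- \frac{1}{14 \left(-3\right)} + \left(1 + 2 \left(-2\right) 1\right)\right)^{2}} + \frac{342}{399} = - \frac{288}{\left(\left(- \frac{1}{14}\right) \left(- \frac{1}{3}\right) + \left(1 - 4\right)\right)^{2}} + 342 \cdot \frac{1}{399} = - \frac{288}{\left(\frac{1}{42} - 3\right)^{2}} + \frac{6}{7} = - \frac{288}{\left(- \frac{125}{42}\right)^{2}} + \frac{6}{7} = - \frac{288}{\frac{15625}{1764}} + \frac{6}{7} = \left(-288\right) \frac{1764}{15625} + \frac{6}{7} = - \frac{508032}{15625} + \frac{6}{7} = - \frac{3462474}{109375}$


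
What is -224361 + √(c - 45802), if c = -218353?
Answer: -224361 + I*√264155 ≈ -2.2436e+5 + 513.96*I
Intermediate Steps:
-224361 + √(c - 45802) = -224361 + √(-218353 - 45802) = -224361 + √(-264155) = -224361 + I*√264155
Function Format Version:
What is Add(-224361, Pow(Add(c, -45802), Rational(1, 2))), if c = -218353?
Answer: Add(-224361, Mul(I, Pow(264155, Rational(1, 2)))) ≈ Add(-2.2436e+5, Mul(513.96, I))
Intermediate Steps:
Add(-224361, Pow(Add(c, -45802), Rational(1, 2))) = Add(-224361, Pow(Add(-218353, -45802), Rational(1, 2))) = Add(-224361, Pow(-264155, Rational(1, 2))) = Add(-224361, Mul(I, Pow(264155, Rational(1, 2))))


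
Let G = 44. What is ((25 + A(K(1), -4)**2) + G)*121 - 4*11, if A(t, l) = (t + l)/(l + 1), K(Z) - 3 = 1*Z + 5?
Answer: 77770/9 ≈ 8641.1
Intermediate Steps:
K(Z) = 8 + Z (K(Z) = 3 + (1*Z + 5) = 3 + (Z + 5) = 3 + (5 + Z) = 8 + Z)
A(t, l) = (l + t)/(1 + l)
((25 + A(K(1), -4)**2) + G)*121 - 4*11 = ((25 + ((-4 + (8 + 1))/(1 - 4))**2) + 44)*121 - 4*11 = ((25 + ((-4 + 9)/(-3))**2) + 44)*121 - 44 = ((25 + (-1/3*5)**2) + 44)*121 - 44 = ((25 + (-5/3)**2) + 44)*121 - 44 = ((25 + 25/9) + 44)*121 - 44 = (250/9 + 44)*121 - 44 = (646/9)*121 - 44 = 78166/9 - 44 = 77770/9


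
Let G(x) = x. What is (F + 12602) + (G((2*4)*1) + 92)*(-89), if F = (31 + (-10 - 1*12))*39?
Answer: 4053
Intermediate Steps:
F = 351 (F = (31 + (-10 - 12))*39 = (31 - 22)*39 = 9*39 = 351)
(F + 12602) + (G((2*4)*1) + 92)*(-89) = (351 + 12602) + ((2*4)*1 + 92)*(-89) = 12953 + (8*1 + 92)*(-89) = 12953 + (8 + 92)*(-89) = 12953 + 100*(-89) = 12953 - 8900 = 4053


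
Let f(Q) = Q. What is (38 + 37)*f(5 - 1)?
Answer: 300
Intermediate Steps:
(38 + 37)*f(5 - 1) = (38 + 37)*(5 - 1) = 75*4 = 300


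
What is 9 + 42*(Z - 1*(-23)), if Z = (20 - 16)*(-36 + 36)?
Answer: 975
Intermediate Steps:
Z = 0 (Z = 4*0 = 0)
9 + 42*(Z - 1*(-23)) = 9 + 42*(0 - 1*(-23)) = 9 + 42*(0 + 23) = 9 + 42*23 = 9 + 966 = 975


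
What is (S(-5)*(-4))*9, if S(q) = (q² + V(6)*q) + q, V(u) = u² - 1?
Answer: 5580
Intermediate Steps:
V(u) = -1 + u²
S(q) = q² + 36*q (S(q) = (q² + (-1 + 6²)*q) + q = (q² + (-1 + 36)*q) + q = (q² + 35*q) + q = q² + 36*q)
(S(-5)*(-4))*9 = (-5*(36 - 5)*(-4))*9 = (-5*31*(-4))*9 = -155*(-4)*9 = 620*9 = 5580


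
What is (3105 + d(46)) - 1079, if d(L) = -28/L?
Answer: 46584/23 ≈ 2025.4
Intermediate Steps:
(3105 + d(46)) - 1079 = (3105 - 28/46) - 1079 = (3105 - 28*1/46) - 1079 = (3105 - 14/23) - 1079 = 71401/23 - 1079 = 46584/23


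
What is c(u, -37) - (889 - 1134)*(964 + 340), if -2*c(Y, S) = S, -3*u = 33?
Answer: 638997/2 ≈ 3.1950e+5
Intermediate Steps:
u = -11 (u = -1/3*33 = -11)
c(Y, S) = -S/2
c(u, -37) - (889 - 1134)*(964 + 340) = -1/2*(-37) - (889 - 1134)*(964 + 340) = 37/2 - (-245)*1304 = 37/2 - 1*(-319480) = 37/2 + 319480 = 638997/2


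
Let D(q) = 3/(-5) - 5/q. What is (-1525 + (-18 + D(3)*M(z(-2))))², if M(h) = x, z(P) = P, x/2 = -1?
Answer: 532547929/225 ≈ 2.3669e+6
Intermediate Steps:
x = -2 (x = 2*(-1) = -2)
D(q) = -⅗ - 5/q (D(q) = 3*(-⅕) - 5/q = -⅗ - 5/q)
M(h) = -2
(-1525 + (-18 + D(3)*M(z(-2))))² = (-1525 + (-18 + (-⅗ - 5/3)*(-2)))² = (-1525 + (-18 - 34/15*(-2)))² = (-1525 + (-18 + 68/15))² = (-1525 - 202/15)² = (-23077/15)² = 532547929/225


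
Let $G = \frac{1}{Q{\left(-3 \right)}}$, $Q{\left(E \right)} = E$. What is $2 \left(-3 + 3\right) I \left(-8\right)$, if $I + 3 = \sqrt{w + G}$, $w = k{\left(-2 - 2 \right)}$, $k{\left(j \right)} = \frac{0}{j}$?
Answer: $0$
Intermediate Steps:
$k{\left(j \right)} = 0$
$G = - \frac{1}{3}$ ($G = \frac{1}{-3} = - \frac{1}{3} \approx -0.33333$)
$w = 0$
$I = -3 + \frac{i \sqrt{3}}{3}$ ($I = -3 + \sqrt{0 - \frac{1}{3}} = -3 + \sqrt{- \frac{1}{3}} = -3 + \frac{i \sqrt{3}}{3} \approx -3.0 + 0.57735 i$)
$2 \left(-3 + 3\right) I \left(-8\right) = 2 \left(-3 + 3\right) \left(-3 + \frac{i \sqrt{3}}{3}\right) \left(-8\right) = 2 \cdot 0 \left(-3 + \frac{i \sqrt{3}}{3}\right) \left(-8\right) = 0 \left(-3 + \frac{i \sqrt{3}}{3}\right) \left(-8\right) = 0 \left(-8\right) = 0$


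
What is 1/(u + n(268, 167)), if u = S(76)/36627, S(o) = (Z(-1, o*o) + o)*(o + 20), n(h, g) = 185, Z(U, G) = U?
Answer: 12209/2261065 ≈ 0.0053997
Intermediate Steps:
S(o) = (-1 + o)*(20 + o) (S(o) = (-1 + o)*(o + 20) = (-1 + o)*(20 + o))
u = 2400/12209 (u = (-20 + 76**2 + 19*76)/36627 = (-20 + 5776 + 1444)*(1/36627) = 7200*(1/36627) = 2400/12209 ≈ 0.19658)
1/(u + n(268, 167)) = 1/(2400/12209 + 185) = 1/(2261065/12209) = 12209/2261065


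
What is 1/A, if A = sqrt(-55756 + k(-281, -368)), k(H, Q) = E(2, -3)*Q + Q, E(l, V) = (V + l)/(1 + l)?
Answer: -I*sqrt(126003)/84002 ≈ -0.0042257*I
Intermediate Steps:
E(l, V) = (V + l)/(1 + l)
k(H, Q) = 2*Q/3 (k(H, Q) = ((-3 + 2)/(1 + 2))*Q + Q = (-1/3)*Q + Q = ((1/3)*(-1))*Q + Q = -Q/3 + Q = 2*Q/3)
A = 2*I*sqrt(126003)/3 (A = sqrt(-55756 + (2/3)*(-368)) = sqrt(-55756 - 736/3) = sqrt(-168004/3) = 2*I*sqrt(126003)/3 ≈ 236.65*I)
1/A = 1/(2*I*sqrt(126003)/3) = -I*sqrt(126003)/84002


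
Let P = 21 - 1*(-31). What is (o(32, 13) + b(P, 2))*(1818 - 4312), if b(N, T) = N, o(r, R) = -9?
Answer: -107242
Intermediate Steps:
P = 52 (P = 21 + 31 = 52)
(o(32, 13) + b(P, 2))*(1818 - 4312) = (-9 + 52)*(1818 - 4312) = 43*(-2494) = -107242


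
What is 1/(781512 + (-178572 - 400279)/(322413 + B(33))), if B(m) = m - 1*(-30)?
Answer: 46068/36002612123 ≈ 1.2796e-6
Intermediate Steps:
B(m) = 30 + m (B(m) = m + 30 = 30 + m)
1/(781512 + (-178572 - 400279)/(322413 + B(33))) = 1/(781512 + (-178572 - 400279)/(322413 + (30 + 33))) = 1/(781512 - 578851/(322413 + 63)) = 1/(781512 - 578851/322476) = 1/(781512 - 578851*1/322476) = 1/(781512 - 82693/46068) = 1/(36002612123/46068) = 46068/36002612123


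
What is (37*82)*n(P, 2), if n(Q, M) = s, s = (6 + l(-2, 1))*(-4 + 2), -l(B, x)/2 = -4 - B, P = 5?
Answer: -60680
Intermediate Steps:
l(B, x) = 8 + 2*B (l(B, x) = -2*(-4 - B) = 8 + 2*B)
s = -20 (s = (6 + (8 + 2*(-2)))*(-4 + 2) = (6 + (8 - 4))*(-2) = (6 + 4)*(-2) = 10*(-2) = -20)
n(Q, M) = -20
(37*82)*n(P, 2) = (37*82)*(-20) = 3034*(-20) = -60680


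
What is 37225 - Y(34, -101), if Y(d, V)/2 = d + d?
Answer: 37089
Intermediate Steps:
Y(d, V) = 4*d (Y(d, V) = 2*(d + d) = 2*(2*d) = 4*d)
37225 - Y(34, -101) = 37225 - 4*34 = 37225 - 1*136 = 37225 - 136 = 37089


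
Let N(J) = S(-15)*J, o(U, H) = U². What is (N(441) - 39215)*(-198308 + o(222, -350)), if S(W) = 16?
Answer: 4792462816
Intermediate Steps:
N(J) = 16*J
(N(441) - 39215)*(-198308 + o(222, -350)) = (16*441 - 39215)*(-198308 + 222²) = (7056 - 39215)*(-198308 + 49284) = -32159*(-149024) = 4792462816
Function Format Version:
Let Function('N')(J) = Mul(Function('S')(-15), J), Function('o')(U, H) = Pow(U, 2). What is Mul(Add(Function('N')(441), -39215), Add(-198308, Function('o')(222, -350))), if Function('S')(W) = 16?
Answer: 4792462816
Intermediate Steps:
Function('N')(J) = Mul(16, J)
Mul(Add(Function('N')(441), -39215), Add(-198308, Function('o')(222, -350))) = Mul(Add(Mul(16, 441), -39215), Add(-198308, Pow(222, 2))) = Mul(Add(7056, -39215), Add(-198308, 49284)) = Mul(-32159, -149024) = 4792462816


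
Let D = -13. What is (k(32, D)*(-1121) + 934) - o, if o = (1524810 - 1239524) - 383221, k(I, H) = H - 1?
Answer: 114563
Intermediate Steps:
k(I, H) = -1 + H
o = -97935 (o = 285286 - 383221 = -97935)
(k(32, D)*(-1121) + 934) - o = ((-1 - 13)*(-1121) + 934) - 1*(-97935) = (-14*(-1121) + 934) + 97935 = (15694 + 934) + 97935 = 16628 + 97935 = 114563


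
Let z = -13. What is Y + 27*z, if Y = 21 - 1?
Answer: -331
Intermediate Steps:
Y = 20
Y + 27*z = 20 + 27*(-13) = 20 - 351 = -331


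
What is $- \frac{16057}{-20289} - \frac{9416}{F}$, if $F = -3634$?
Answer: $\frac{124696181}{36865113} \approx 3.3825$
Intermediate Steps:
$- \frac{16057}{-20289} - \frac{9416}{F} = - \frac{16057}{-20289} - \frac{9416}{-3634} = \left(-16057\right) \left(- \frac{1}{20289}\right) - - \frac{4708}{1817} = \frac{16057}{20289} + \frac{4708}{1817} = \frac{124696181}{36865113}$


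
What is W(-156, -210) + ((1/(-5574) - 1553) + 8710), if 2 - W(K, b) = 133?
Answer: 39162923/5574 ≈ 7026.0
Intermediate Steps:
W(K, b) = -131 (W(K, b) = 2 - 1*133 = 2 - 133 = -131)
W(-156, -210) + ((1/(-5574) - 1553) + 8710) = -131 + ((1/(-5574) - 1553) + 8710) = -131 + ((-1/5574 - 1553) + 8710) = -131 + (-8656423/5574 + 8710) = -131 + 39893117/5574 = 39162923/5574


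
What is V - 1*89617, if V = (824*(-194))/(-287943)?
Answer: -25804427975/287943 ≈ -89617.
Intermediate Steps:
V = 159856/287943 (V = -159856*(-1/287943) = 159856/287943 ≈ 0.55517)
V - 1*89617 = 159856/287943 - 1*89617 = 159856/287943 - 89617 = -25804427975/287943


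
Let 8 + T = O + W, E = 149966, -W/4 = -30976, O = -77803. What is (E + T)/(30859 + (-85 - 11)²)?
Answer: 196059/40075 ≈ 4.8923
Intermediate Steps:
W = 123904 (W = -4*(-30976) = 123904)
T = 46093 (T = -8 + (-77803 + 123904) = -8 + 46101 = 46093)
(E + T)/(30859 + (-85 - 11)²) = (149966 + 46093)/(30859 + (-85 - 11)²) = 196059/(30859 + (-96)²) = 196059/(30859 + 9216) = 196059/40075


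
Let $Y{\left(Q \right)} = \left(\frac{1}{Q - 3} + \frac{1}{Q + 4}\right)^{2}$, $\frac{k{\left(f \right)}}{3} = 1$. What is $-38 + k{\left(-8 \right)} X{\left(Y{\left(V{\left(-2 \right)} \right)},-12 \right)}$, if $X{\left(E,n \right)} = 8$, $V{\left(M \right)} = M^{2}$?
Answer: $-14$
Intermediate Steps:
$k{\left(f \right)} = 3$ ($k{\left(f \right)} = 3 \cdot 1 = 3$)
$Y{\left(Q \right)} = \left(\frac{1}{-3 + Q} + \frac{1}{4 + Q}\right)^{2}$
$-38 + k{\left(-8 \right)} X{\left(Y{\left(V{\left(-2 \right)} \right)},-12 \right)} = -38 + 3 \cdot 8 = -38 + 24 = -14$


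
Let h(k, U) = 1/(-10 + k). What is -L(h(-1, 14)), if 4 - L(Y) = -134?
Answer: -138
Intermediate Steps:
L(Y) = 138 (L(Y) = 4 - 1*(-134) = 4 + 134 = 138)
-L(h(-1, 14)) = -1*138 = -138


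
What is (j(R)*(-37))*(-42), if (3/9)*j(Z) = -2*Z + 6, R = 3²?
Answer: -55944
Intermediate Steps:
R = 9
j(Z) = 18 - 6*Z (j(Z) = 3*(-2*Z + 6) = 3*(6 - 2*Z) = 18 - 6*Z)
(j(R)*(-37))*(-42) = ((18 - 6*9)*(-37))*(-42) = ((18 - 54)*(-37))*(-42) = -36*(-37)*(-42) = 1332*(-42) = -55944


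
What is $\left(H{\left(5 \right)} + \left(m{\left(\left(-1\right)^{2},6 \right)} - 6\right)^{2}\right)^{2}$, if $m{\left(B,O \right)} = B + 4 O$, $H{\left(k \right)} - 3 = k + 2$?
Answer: $137641$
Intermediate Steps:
$H{\left(k \right)} = 5 + k$ ($H{\left(k \right)} = 3 + \left(k + 2\right) = 3 + \left(2 + k\right) = 5 + k$)
$\left(H{\left(5 \right)} + \left(m{\left(\left(-1\right)^{2},6 \right)} - 6\right)^{2}\right)^{2} = \left(\left(5 + 5\right) + \left(\left(\left(-1\right)^{2} + 4 \cdot 6\right) - 6\right)^{2}\right)^{2} = \left(10 + \left(\left(1 + 24\right) - 6\right)^{2}\right)^{2} = \left(10 + \left(25 - 6\right)^{2}\right)^{2} = \left(10 + 19^{2}\right)^{2} = \left(10 + 361\right)^{2} = 371^{2} = 137641$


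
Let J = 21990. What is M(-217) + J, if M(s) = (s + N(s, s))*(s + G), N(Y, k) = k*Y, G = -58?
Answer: -12867810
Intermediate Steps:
N(Y, k) = Y*k
M(s) = (-58 + s)*(s + s²) (M(s) = (s + s*s)*(s - 58) = (s + s²)*(-58 + s) = (-58 + s)*(s + s²))
M(-217) + J = -217*(-58 + (-217)² - 57*(-217)) + 21990 = -217*(-58 + 47089 + 12369) + 21990 = -217*59400 + 21990 = -12889800 + 21990 = -12867810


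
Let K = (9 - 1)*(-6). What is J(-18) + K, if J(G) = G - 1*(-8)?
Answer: -58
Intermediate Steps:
J(G) = 8 + G (J(G) = G + 8 = 8 + G)
K = -48 (K = 8*(-6) = -48)
J(-18) + K = (8 - 18) - 48 = -10 - 48 = -58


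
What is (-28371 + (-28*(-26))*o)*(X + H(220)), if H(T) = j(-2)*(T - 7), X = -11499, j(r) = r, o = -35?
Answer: 642173175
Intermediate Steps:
H(T) = 14 - 2*T (H(T) = -2*(T - 7) = -2*(-7 + T) = 14 - 2*T)
(-28371 + (-28*(-26))*o)*(X + H(220)) = (-28371 - 28*(-26)*(-35))*(-11499 + (14 - 2*220)) = (-28371 + 728*(-35))*(-11499 + (14 - 440)) = (-28371 - 25480)*(-11499 - 426) = -53851*(-11925) = 642173175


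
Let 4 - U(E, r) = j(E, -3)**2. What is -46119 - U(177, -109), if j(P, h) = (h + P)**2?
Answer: 916590053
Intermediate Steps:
j(P, h) = (P + h)**2
U(E, r) = 4 - (-3 + E)**4 (U(E, r) = 4 - ((E - 3)**2)**2 = 4 - ((-3 + E)**2)**2 = 4 - (-3 + E)**4)
-46119 - U(177, -109) = -46119 - (4 - (-3 + 177)**4) = -46119 - (4 - 1*174**4) = -46119 - (4 - 1*916636176) = -46119 - (4 - 916636176) = -46119 - 1*(-916636172) = -46119 + 916636172 = 916590053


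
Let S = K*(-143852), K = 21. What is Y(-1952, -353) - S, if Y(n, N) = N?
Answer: 3020539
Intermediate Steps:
S = -3020892 (S = 21*(-143852) = -3020892)
Y(-1952, -353) - S = -353 - 1*(-3020892) = -353 + 3020892 = 3020539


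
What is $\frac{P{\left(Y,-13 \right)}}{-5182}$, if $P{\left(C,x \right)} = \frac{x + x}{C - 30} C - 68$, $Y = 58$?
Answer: $\frac{853}{36274} \approx 0.023515$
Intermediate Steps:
$P{\left(C,x \right)} = -68 + \frac{2 C x}{-30 + C}$ ($P{\left(C,x \right)} = \frac{2 x}{-30 + C} C - 68 = \frac{2 C x}{-30 + C} - 68 = -68 + \frac{2 C x}{-30 + C}$)
$\frac{P{\left(Y,-13 \right)}}{-5182} = \frac{2 \frac{1}{-30 + 58} \left(1020 - 1972 + 58 \left(-13\right)\right)}{-5182} = \frac{2 \left(1020 - 1972 - 754\right)}{28} \left(- \frac{1}{5182}\right) = 2 \cdot \frac{1}{28} \left(-1706\right) \left(- \frac{1}{5182}\right) = \left(- \frac{853}{7}\right) \left(- \frac{1}{5182}\right) = \frac{853}{36274}$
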